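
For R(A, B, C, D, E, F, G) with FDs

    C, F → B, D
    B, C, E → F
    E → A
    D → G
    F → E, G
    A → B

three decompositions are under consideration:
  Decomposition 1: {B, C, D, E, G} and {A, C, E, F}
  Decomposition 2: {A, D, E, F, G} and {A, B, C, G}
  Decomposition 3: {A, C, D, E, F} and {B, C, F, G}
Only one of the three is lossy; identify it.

Decomposition 1: common = {C, E}, closure = {A, B, C, D, E, F, G} → lossless.
Decomposition 2: common = {A, G}, closure = {A, B, G} → lossy.
Decomposition 3: common = {C, F}, closure = {A, B, C, D, E, F, G} → lossless.

Decomposition 2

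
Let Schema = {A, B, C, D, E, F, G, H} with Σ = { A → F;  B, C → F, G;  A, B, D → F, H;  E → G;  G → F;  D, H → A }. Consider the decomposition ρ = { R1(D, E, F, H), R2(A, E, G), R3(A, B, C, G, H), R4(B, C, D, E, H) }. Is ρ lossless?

Chase test. Columns are A, B, C, D, E, F, G, H; row i has aⱼ where attribute j ∈ Ri, else bᵢⱼ.
Initial tableau (one row per fragment):
  row 1: b11 b12 b13 a4 a5 a6 b17 a8
  row 2: a1 b22 b23 b24 a5 b26 a7 b28
  row 3: a1 a2 a3 b34 b35 b36 a7 a8
  row 4: b41 a2 a3 a4 a5 b46 b47 a8
Rows 2 and 3 agree on A; apply A→F and equate their F entries.
Rows 3 and 4 agree on B, C; apply B, C→F, G and equate their F, G entries.
Rows 1 and 2 agree on E; apply E→G and equate their G entries.
Rows 1 and 2 agree on G; apply G→F and equate their F entries.
Rows 1 and 4 agree on D, H; apply D, H→A and equate their A entries.
No row becomes fully distinguished — the join is lossy.

No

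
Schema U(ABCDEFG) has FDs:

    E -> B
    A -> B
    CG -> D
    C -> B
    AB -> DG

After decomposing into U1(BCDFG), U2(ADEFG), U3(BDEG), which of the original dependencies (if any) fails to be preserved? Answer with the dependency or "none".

Check A → B: no single fragment contains all of {AB}, and the restricted closure of {A} across the fragments never reaches {B}.
E → B is preserved.
CG → D is preserved.
C → B is preserved.
AB → DG is preserved.

A -> B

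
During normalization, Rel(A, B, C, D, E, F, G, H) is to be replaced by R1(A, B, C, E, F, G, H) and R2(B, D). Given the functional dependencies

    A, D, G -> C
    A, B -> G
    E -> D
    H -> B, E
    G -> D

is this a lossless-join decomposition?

No

Common attributes: R1 ∩ R2 = {B}.
No dependency enlarges {B}, so (B)⁺ = {B}.
The closure contains neither all of R1 = {A, B, C, E, F, G, H} nor all of R2 = {B, D}, so the common attributes are not a superkey of either fragment. The join is lossy.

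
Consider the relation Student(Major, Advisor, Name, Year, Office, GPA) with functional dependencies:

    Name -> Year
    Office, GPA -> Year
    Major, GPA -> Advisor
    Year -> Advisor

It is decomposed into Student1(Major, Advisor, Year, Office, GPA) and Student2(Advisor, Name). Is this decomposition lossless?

Common attributes: Student1 ∩ Student2 = {Advisor}.
No dependency enlarges {Advisor}, so (Advisor)⁺ = {Advisor}.
The closure contains neither all of Student1 = {Major, Advisor, Year, Office, GPA} nor all of Student2 = {Advisor, Name}, so the common attributes are not a superkey of either fragment. The join is lossy.

No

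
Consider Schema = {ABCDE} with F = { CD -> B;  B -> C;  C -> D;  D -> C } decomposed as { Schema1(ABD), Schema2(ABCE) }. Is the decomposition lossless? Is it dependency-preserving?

lossless and dependency-preserving

Lossless test: (AB)⁺ = {ABCD}, which contains all of one fragment — lossless.
Dependency preservation: CD → B; C → D; D → C are not contained in any single fragment, but the restricted closure of each left-hand side across the fragments still reaches the right-hand side; the remaining FDs each lie inside some fragment. All dependencies are preserved.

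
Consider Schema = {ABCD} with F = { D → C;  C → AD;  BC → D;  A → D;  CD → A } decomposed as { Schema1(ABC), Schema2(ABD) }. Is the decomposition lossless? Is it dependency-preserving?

lossless and dependency-preserving

Lossless test: (AB)⁺ = {ABCD}, which contains all of one fragment — lossless.
Dependency preservation: D → C; C → AD; BC → D; CD → A are not contained in any single fragment, but the restricted closure of each left-hand side across the fragments still reaches the right-hand side; the remaining FDs each lie inside some fragment. All dependencies are preserved.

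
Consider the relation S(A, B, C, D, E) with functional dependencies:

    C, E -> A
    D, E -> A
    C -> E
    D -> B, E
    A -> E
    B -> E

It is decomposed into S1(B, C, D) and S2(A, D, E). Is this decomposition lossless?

Common attributes: S1 ∩ S2 = {D}.
Closure of {D}: D → B, E applies, adding B, E; D, E → A applies, adding A. So (D)⁺ = {A, B, D, E}.
This closure contains every attribute of S2, so S1 ∩ S2 → S2. The join is lossless.

Yes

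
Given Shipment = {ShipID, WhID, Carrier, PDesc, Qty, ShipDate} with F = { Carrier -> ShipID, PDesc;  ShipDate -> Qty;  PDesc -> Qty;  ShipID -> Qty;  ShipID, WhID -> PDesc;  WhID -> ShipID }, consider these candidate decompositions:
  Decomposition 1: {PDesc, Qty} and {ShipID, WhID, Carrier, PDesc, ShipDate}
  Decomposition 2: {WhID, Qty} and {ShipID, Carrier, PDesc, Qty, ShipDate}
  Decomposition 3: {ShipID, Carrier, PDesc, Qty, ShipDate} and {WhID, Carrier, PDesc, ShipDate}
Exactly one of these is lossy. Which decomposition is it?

Decomposition 1: common = {PDesc}, closure = {PDesc, Qty} → lossless.
Decomposition 2: common = {Qty}, closure = {Qty} → lossy.
Decomposition 3: common = {Carrier, PDesc, ShipDate}, closure = {ShipID, Carrier, PDesc, Qty, ShipDate} → lossless.

Decomposition 2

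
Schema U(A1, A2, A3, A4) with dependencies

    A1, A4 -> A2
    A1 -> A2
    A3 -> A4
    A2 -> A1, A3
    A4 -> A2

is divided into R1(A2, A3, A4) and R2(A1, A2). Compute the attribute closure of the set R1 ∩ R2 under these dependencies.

A1, A2, A3, A4

R1 ∩ R2 = {A2}.
A2 → A1, A3 applies, adding A1, A3
A3 → A4 applies, adding A4
Closure: {A1, A2, A3, A4}.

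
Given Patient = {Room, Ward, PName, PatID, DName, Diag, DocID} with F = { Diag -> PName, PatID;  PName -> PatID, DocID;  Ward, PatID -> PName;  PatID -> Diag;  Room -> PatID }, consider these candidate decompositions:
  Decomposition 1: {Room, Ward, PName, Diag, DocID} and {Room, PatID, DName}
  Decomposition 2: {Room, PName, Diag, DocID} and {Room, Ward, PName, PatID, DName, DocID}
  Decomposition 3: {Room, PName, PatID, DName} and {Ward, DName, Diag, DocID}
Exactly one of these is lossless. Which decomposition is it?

Decomposition 1: common = {Room}, closure = {Room, PName, PatID, Diag, DocID} → lossy.
Decomposition 2: common = {Room, PName, DocID}, closure = {Room, PName, PatID, Diag, DocID} → lossless.
Decomposition 3: common = {DName}, closure = {DName} → lossy.

Decomposition 2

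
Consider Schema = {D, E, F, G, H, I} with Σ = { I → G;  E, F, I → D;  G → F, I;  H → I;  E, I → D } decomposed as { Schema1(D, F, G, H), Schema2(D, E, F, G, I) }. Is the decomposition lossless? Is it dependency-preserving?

Lossless test: (D, F, G)⁺ = {D, F, G, I}, which is a superkey of neither fragment — lossy.
Dependency preservation: H → I is not contained in any single fragment, but the restricted closure of its left-hand side across the fragments still reaches the right-hand side; the remaining FDs each lie inside some fragment. All dependencies are preserved.

lossy but dependency-preserving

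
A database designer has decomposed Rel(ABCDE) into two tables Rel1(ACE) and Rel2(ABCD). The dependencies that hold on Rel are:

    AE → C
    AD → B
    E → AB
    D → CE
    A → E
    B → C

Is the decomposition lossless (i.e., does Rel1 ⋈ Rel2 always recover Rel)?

Common attributes: Rel1 ∩ Rel2 = {AC}.
Closure of {AC}: A → E applies, adding E; E → AB applies, adding B. So (AC)⁺ = {ABCE}.
This closure contains every attribute of Rel1, so Rel1 ∩ Rel2 → Rel1. The join is lossless.

Yes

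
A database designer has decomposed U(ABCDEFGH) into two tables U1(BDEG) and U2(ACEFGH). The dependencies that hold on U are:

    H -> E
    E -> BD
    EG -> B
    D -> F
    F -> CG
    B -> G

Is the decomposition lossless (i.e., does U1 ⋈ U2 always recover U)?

Common attributes: U1 ∩ U2 = {EG}.
Closure of {EG}: E → BD applies, adding BD; D → F applies, adding F; F → CG applies, adding C. So (EG)⁺ = {BCDEFG}.
This closure contains every attribute of U1, so U1 ∩ U2 → U1. The join is lossless.

Yes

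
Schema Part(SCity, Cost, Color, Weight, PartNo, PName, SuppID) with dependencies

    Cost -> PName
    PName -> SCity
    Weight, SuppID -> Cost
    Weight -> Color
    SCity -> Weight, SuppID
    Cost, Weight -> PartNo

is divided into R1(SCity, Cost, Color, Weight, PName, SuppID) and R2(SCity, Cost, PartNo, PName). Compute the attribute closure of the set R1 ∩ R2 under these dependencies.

SCity, Cost, Color, Weight, PartNo, PName, SuppID

R1 ∩ R2 = {SCity, Cost, PName}.
SCity → Weight, SuppID applies, adding Weight, SuppID
Cost, Weight → PartNo applies, adding PartNo
Weight → Color applies, adding Color
Closure: {SCity, Cost, Color, Weight, PartNo, PName, SuppID}.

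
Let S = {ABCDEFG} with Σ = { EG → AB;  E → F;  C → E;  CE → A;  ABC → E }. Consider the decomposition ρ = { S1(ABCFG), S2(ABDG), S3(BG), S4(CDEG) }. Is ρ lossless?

Chase test. Columns are ABCDEFG; row i has aⱼ where attribute j ∈ Si, else bᵢⱼ.
Initial tableau (one row per fragment):
  row 1: a1 a2 a3 b14 b15 a6 a7
  row 2: a1 a2 b23 a4 b25 b26 a7
  row 3: b31 a2 b33 b34 b35 b36 a7
  row 4: b41 b42 a3 a4 a5 b46 a7
Rows 1 and 4 agree on C; apply C→E and equate their E entries.
Rows 1 and 4 agree on CE; apply CE→A and equate their A entries.
Rows 1 and 4 agree on EG; apply EG→AB and equate their AB entries.
Rows 1 and 4 agree on E; apply E→F and equate their F entries.
Row 4 is now all distinguished symbols — the join is lossless.

Yes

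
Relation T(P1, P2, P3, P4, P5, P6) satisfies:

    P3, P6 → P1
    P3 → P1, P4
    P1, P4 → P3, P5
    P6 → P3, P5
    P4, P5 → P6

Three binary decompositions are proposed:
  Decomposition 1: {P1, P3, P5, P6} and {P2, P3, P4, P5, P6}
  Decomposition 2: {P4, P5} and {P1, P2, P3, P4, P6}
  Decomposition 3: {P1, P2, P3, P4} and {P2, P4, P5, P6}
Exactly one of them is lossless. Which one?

Decomposition 1: common = {P3, P5, P6}, closure = {P1, P3, P4, P5, P6} → lossless.
Decomposition 2: common = {P4}, closure = {P4} → lossy.
Decomposition 3: common = {P2, P4}, closure = {P2, P4} → lossy.

Decomposition 1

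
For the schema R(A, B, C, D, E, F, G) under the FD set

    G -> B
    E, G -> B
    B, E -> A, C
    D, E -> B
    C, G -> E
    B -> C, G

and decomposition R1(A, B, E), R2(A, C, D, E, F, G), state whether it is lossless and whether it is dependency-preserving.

Lossless test: (A, E)⁺ = {A, E}, which is a superkey of neither fragment — lossy.
Dependency preservation: the restricted closure of {G} across the fragments never reaches {B}, so G → B cannot be enforced without a join — not preserved.

lossy and not dependency-preserving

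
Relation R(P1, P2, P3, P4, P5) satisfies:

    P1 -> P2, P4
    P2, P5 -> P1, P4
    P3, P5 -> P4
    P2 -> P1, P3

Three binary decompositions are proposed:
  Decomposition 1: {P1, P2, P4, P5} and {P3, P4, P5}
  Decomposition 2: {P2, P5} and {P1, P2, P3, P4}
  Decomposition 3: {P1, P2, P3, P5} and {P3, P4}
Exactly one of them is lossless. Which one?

Decomposition 1: common = {P4, P5}, closure = {P4, P5} → lossy.
Decomposition 2: common = {P2}, closure = {P1, P2, P3, P4} → lossless.
Decomposition 3: common = {P3}, closure = {P3} → lossy.

Decomposition 2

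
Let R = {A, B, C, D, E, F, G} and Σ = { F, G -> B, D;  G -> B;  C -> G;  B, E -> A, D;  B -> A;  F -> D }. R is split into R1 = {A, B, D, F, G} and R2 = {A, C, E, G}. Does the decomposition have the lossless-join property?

Common attributes: R1 ∩ R2 = {A, G}.
Closure of {A, G}: G → B applies, adding B. So (A, G)⁺ = {A, B, G}.
The closure contains neither all of R1 = {A, B, D, F, G} nor all of R2 = {A, C, E, G}, so the common attributes are not a superkey of either fragment. The join is lossy.

No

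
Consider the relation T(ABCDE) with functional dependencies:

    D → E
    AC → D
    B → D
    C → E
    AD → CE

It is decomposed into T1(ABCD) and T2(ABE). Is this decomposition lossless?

Yes

Common attributes: T1 ∩ T2 = {AB}.
Closure of {AB}: B → D applies, adding D; AD → CE applies, adding CE. So (AB)⁺ = {ABCDE}.
This closure contains every attribute of T1, so T1 ∩ T2 → T1. The join is lossless.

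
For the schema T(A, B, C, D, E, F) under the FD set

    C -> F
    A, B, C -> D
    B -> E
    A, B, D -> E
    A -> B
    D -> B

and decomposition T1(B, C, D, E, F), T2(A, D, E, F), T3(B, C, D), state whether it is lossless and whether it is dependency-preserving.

lossy and not dependency-preserving

Lossless test (chase): Rows 1 and 3 agree on C; apply C→F and equate their F entries. Rows 1 and 3 agree on B; apply B→E and equate their E entries. Rows 1 and 2 agree on D; apply D→B and equate their B entries. No row becomes fully distinguished — the join is lossy.
Dependency preservation: the restricted closure of {A, B, C} across the fragments never reaches {D}, so A, B, C → D cannot be enforced without a join — not preserved.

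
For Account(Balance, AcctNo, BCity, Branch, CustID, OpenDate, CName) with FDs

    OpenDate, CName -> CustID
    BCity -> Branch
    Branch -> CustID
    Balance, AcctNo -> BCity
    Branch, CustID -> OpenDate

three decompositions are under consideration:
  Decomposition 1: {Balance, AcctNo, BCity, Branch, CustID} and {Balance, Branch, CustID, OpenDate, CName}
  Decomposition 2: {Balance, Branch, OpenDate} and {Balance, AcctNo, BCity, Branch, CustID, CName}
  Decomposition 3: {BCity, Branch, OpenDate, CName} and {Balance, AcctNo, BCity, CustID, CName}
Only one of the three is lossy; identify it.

Decomposition 1: common = {Balance, Branch, CustID}, closure = {Balance, Branch, CustID, OpenDate} → lossy.
Decomposition 2: common = {Balance, Branch}, closure = {Balance, Branch, CustID, OpenDate} → lossless.
Decomposition 3: common = {BCity, CName}, closure = {BCity, Branch, CustID, OpenDate, CName} → lossless.

Decomposition 1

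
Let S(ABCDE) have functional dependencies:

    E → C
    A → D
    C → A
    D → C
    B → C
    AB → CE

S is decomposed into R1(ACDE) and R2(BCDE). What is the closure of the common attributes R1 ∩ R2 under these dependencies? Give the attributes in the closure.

ACDE

R1 ∩ R2 = {CDE}.
C → A applies, adding A
Closure: {ACDE}.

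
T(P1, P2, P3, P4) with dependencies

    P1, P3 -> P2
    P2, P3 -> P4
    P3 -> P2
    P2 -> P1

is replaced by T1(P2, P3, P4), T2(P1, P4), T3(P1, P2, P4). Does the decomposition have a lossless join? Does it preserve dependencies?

Lossless test (chase): Rows 1 and 3 agree on P2; apply P2→P1 and equate their P1 entries. Row 1 is now all distinguished symbols — the join is lossless.
Dependency preservation: P1, P3 → P2 is not contained in any single fragment, but the restricted closure of its left-hand side across the fragments still reaches the right-hand side; the remaining FDs each lie inside some fragment. All dependencies are preserved.

lossless and dependency-preserving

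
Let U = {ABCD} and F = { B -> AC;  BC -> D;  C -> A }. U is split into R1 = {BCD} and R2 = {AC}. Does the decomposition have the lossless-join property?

Yes

Common attributes: R1 ∩ R2 = {C}.
Closure of {C}: C → A applies, adding A. So (C)⁺ = {AC}.
This closure contains every attribute of R2, so R1 ∩ R2 → R2. The join is lossless.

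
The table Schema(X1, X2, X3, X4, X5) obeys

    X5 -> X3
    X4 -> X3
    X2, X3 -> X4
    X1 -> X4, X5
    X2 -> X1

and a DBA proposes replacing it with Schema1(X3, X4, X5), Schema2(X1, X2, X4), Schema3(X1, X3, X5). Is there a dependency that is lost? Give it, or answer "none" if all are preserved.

none

X5 → X3 lies within Schema1.
X4 → X3 lies within Schema1.
X2, X3 → X4: restricted closure across fragments reaches X4.
X1 → X4, X5: restricted closure across fragments reaches X4, X5.
X2 → X1 lies within Schema2.
Every dependency is enforceable on the fragments, so the decomposition is dependency-preserving.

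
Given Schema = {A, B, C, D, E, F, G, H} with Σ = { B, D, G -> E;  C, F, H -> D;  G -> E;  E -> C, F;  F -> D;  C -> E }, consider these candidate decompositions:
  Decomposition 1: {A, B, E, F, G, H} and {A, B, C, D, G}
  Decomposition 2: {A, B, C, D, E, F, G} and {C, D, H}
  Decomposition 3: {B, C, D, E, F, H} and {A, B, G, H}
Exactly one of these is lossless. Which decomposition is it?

Decomposition 1

Decomposition 1: common = {A, B, G}, closure = {A, B, C, D, E, F, G} → lossless.
Decomposition 2: common = {C, D}, closure = {C, D, E, F} → lossy.
Decomposition 3: common = {B, H}, closure = {B, H} → lossy.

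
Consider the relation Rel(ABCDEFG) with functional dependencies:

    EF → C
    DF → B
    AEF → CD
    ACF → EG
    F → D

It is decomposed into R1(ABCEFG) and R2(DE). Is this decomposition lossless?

Common attributes: R1 ∩ R2 = {E}.
No dependency enlarges {E}, so (E)⁺ = {E}.
The closure contains neither all of R1 = {ABCEFG} nor all of R2 = {DE}, so the common attributes are not a superkey of either fragment. The join is lossy.

No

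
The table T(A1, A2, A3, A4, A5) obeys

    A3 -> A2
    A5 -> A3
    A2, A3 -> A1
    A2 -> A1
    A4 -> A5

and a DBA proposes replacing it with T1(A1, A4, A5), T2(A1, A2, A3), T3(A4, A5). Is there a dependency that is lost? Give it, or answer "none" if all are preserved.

A5 -> A3

Check A5 → A3: no single fragment contains all of {A3, A5}, and the restricted closure of {A5} across the fragments never reaches {A3}.
A3 → A2 is preserved.
A2, A3 → A1 is preserved.
A2 → A1 is preserved.
A4 → A5 is preserved.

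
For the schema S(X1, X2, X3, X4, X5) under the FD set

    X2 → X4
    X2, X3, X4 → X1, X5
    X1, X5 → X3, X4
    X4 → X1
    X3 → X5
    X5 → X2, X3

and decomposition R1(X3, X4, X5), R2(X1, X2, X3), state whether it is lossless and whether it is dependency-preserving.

Lossless test: (X3)⁺ = {X1, X2, X3, X4, X5}, which contains all of one fragment — lossless.
Dependency preservation: the restricted closure of {X2} across the fragments never reaches {X4}, so X2 → X4 cannot be enforced without a join — not preserved.

lossless but not dependency-preserving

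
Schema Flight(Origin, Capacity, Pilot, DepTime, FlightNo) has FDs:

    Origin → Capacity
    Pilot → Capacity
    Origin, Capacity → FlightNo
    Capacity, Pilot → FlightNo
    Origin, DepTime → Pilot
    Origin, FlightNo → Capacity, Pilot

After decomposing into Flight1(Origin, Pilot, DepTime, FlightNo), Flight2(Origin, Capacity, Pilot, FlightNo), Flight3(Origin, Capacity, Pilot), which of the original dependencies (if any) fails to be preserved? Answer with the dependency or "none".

none

Origin → Capacity lies within Flight2.
Pilot → Capacity lies within Flight2.
Origin, Capacity → FlightNo lies within Flight2.
Capacity, Pilot → FlightNo lies within Flight2.
Origin, DepTime → Pilot lies within Flight1.
Origin, FlightNo → Capacity, Pilot lies within Flight2.
Every dependency is enforceable on the fragments, so the decomposition is dependency-preserving.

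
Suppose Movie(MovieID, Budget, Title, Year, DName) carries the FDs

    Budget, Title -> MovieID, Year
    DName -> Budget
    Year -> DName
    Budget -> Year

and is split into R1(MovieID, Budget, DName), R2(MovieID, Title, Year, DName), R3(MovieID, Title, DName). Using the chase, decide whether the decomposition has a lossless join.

Yes

Chase test. Columns are MovieID, Budget, Title, Year, DName; row i has aⱼ where attribute j ∈ Ri, else bᵢⱼ.
Initial tableau (one row per fragment):
  row 1: a1 a2 b13 b14 a5
  row 2: a1 b22 a3 a4 a5
  row 3: a1 b32 a3 b34 a5
Rows 1 and 2 agree on DName; apply DName→Budget and equate their Budget entries.
Rows 1 and 3 agree on DName; apply DName→Budget and equate their Budget entries.
Rows 1 and 2 agree on Budget; apply Budget→Year and equate their Year entries.
Rows 1 and 3 agree on Budget; apply Budget→Year and equate their Year entries.
Row 2 is now all distinguished symbols — the join is lossless.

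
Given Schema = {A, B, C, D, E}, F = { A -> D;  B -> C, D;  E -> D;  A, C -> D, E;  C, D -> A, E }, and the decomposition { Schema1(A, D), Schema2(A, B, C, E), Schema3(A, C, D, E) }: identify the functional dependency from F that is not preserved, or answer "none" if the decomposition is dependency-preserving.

none

A → D lies within Schema1.
B → C, D: restricted closure across fragments reaches C, D.
E → D lies within Schema3.
A, C → D, E lies within Schema3.
C, D → A, E lies within Schema3.
Every dependency is enforceable on the fragments, so the decomposition is dependency-preserving.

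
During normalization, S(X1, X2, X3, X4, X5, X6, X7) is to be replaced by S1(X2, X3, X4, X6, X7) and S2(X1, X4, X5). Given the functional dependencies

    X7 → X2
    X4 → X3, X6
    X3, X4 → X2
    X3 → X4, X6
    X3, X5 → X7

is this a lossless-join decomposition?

No

Common attributes: S1 ∩ S2 = {X4}.
Closure of {X4}: X4 → X3, X6 applies, adding X3, X6; X3, X4 → X2 applies, adding X2. So (X4)⁺ = {X2, X3, X4, X6}.
The closure contains neither all of S1 = {X2, X3, X4, X6, X7} nor all of S2 = {X1, X4, X5}, so the common attributes are not a superkey of either fragment. The join is lossy.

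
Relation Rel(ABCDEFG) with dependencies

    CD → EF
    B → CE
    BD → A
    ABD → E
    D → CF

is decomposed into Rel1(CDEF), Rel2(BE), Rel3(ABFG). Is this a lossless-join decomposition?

Chase test. Columns are ABCDEFG; row i has aⱼ where attribute j ∈ Reli, else bᵢⱼ.
Initial tableau (one row per fragment):
  row 1: b11 b12 a3 a4 a5 a6 b17
  row 2: b21 a2 b23 b24 a5 b26 b27
  row 3: a1 a2 b33 b34 b35 a6 a7
Rows 2 and 3 agree on B; apply B→CE and equate their CE entries.
No row becomes fully distinguished — the join is lossy.

No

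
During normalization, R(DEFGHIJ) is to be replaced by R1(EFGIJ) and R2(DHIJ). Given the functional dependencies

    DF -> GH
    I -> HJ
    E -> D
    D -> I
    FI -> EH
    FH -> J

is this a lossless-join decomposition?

Common attributes: R1 ∩ R2 = {IJ}.
Closure of {IJ}: I → HJ applies, adding H. So (IJ)⁺ = {HIJ}.
The closure contains neither all of R1 = {EFGIJ} nor all of R2 = {DHIJ}, so the common attributes are not a superkey of either fragment. The join is lossy.

No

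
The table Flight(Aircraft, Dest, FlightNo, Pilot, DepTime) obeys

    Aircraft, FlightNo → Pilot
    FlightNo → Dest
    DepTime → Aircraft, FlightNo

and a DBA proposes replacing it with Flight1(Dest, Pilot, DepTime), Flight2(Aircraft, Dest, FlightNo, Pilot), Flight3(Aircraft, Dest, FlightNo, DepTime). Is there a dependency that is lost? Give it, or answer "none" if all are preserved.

none

Aircraft, FlightNo → Pilot lies within Flight2.
FlightNo → Dest lies within Flight2.
DepTime → Aircraft, FlightNo lies within Flight3.
Every dependency is enforceable on the fragments, so the decomposition is dependency-preserving.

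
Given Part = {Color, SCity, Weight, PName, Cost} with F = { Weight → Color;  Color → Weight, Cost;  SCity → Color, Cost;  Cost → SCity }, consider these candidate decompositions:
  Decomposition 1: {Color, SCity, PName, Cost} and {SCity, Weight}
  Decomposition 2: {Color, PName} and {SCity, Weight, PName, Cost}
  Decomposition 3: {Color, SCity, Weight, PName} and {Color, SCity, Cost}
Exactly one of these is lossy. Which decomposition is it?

Decomposition 2

Decomposition 1: common = {SCity}, closure = {Color, SCity, Weight, Cost} → lossless.
Decomposition 2: common = {PName}, closure = {PName} → lossy.
Decomposition 3: common = {Color, SCity}, closure = {Color, SCity, Weight, Cost} → lossless.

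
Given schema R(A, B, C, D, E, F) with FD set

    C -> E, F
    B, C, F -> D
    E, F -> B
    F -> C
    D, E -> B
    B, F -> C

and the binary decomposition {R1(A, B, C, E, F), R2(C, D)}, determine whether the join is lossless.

Common attributes: R1 ∩ R2 = {C}.
Closure of {C}: C → E, F applies, adding E, F; E, F → B applies, adding B; B, C, F → D applies, adding D. So (C)⁺ = {B, C, D, E, F}.
This closure contains every attribute of R2, so R1 ∩ R2 → R2. The join is lossless.

Yes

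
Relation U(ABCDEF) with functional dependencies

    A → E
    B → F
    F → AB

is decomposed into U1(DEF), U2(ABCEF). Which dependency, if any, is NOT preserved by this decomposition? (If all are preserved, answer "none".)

A → E lies within U2.
B → F lies within U2.
F → AB lies within U2.
Every dependency is enforceable on the fragments, so the decomposition is dependency-preserving.

none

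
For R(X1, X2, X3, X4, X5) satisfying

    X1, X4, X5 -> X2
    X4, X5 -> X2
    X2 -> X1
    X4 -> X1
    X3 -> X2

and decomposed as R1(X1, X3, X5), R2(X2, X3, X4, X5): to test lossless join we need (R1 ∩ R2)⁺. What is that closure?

X1, X2, X3, X5

R1 ∩ R2 = {X3, X5}.
X3 → X2 applies, adding X2
X2 → X1 applies, adding X1
Closure: {X1, X2, X3, X5}.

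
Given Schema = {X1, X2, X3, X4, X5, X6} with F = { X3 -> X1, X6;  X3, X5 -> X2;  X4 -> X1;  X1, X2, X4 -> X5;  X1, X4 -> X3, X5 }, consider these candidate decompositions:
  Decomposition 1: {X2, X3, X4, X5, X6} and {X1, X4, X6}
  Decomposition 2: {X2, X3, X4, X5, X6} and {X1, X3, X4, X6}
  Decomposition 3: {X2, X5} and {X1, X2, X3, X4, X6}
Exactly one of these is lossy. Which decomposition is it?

Decomposition 3

Decomposition 1: common = {X4, X6}, closure = {X1, X2, X3, X4, X5, X6} → lossless.
Decomposition 2: common = {X3, X4, X6}, closure = {X1, X2, X3, X4, X5, X6} → lossless.
Decomposition 3: common = {X2}, closure = {X2} → lossy.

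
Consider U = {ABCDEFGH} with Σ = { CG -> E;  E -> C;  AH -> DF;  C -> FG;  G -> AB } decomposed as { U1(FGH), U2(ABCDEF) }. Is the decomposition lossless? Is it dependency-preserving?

lossy and not dependency-preserving

Lossless test: (F)⁺ = {F}, which is a superkey of neither fragment — lossy.
Dependency preservation: the restricted closure of {AH} across the fragments never reaches {DF}, so AH → DF cannot be enforced without a join — not preserved.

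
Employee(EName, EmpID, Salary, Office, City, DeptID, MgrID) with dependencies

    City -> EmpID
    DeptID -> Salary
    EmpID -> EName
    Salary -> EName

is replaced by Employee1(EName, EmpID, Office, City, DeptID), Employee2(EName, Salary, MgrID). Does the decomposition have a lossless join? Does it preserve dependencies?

lossy and not dependency-preserving

Lossless test: (EName)⁺ = {EName}, which is a superkey of neither fragment — lossy.
Dependency preservation: the restricted closure of {DeptID} across the fragments never reaches {Salary}, so DeptID → Salary cannot be enforced without a join — not preserved.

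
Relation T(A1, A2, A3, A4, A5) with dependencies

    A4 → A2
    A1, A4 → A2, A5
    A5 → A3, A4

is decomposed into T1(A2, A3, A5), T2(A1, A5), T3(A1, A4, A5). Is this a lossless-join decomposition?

Chase test. Columns are A1, A2, A3, A4, A5; row i has aⱼ where attribute j ∈ Ti, else bᵢⱼ.
Initial tableau (one row per fragment):
  row 1: b11 a2 a3 b14 a5
  row 2: a1 b22 b23 b24 a5
  row 3: a1 b32 b33 a4 a5
Rows 1 and 2 agree on A5; apply A5→A3, A4 and equate their A3, A4 entries.
Rows 1 and 3 agree on A5; apply A5→A3, A4 and equate their A3, A4 entries.
Rows 1 and 2 agree on A4; apply A4→A2 and equate their A2 entries.
Rows 1 and 3 agree on A4; apply A4→A2 and equate their A2 entries.
Row 2 is now all distinguished symbols — the join is lossless.

Yes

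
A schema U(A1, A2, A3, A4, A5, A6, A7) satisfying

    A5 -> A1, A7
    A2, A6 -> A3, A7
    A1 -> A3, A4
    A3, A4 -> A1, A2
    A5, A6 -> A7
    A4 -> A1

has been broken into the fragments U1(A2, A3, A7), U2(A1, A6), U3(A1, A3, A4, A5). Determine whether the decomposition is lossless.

Chase test. Columns are A1, A2, A3, A4, A5, A6, A7; row i has aⱼ where attribute j ∈ Ui, else bᵢⱼ.
Initial tableau (one row per fragment):
  row 1: b11 a2 a3 b14 b15 b16 a7
  row 2: a1 b22 b23 b24 b25 a6 b27
  row 3: a1 b32 a3 a4 a5 b36 b37
Rows 2 and 3 agree on A1; apply A1→A3, A4 and equate their A3, A4 entries.
Rows 2 and 3 agree on A3, A4; apply A3, A4→A1, A2 and equate their A1, A2 entries.
No row becomes fully distinguished — the join is lossy.

No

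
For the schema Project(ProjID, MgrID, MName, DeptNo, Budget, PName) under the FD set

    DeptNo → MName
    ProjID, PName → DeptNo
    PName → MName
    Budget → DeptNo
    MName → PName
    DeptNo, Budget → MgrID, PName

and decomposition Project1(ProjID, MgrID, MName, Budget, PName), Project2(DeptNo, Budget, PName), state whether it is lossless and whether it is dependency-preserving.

lossless but not dependency-preserving

Lossless test: (Budget, PName)⁺ = {MgrID, MName, DeptNo, Budget, PName}, which contains all of one fragment — lossless.
Dependency preservation: the restricted closure of {ProjID, PName} across the fragments never reaches {DeptNo}, so ProjID, PName → DeptNo cannot be enforced without a join — not preserved.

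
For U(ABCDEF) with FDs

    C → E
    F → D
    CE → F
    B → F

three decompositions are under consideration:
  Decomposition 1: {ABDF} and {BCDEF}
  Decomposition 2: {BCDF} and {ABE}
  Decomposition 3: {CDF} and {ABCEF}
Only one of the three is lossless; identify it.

Decomposition 1: common = {BDF}, closure = {BDF} → lossy.
Decomposition 2: common = {B}, closure = {BDF} → lossy.
Decomposition 3: common = {CF}, closure = {CDEF} → lossless.

Decomposition 3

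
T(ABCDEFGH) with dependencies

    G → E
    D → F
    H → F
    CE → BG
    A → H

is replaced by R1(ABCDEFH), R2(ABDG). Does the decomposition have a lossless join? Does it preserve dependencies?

lossy and not dependency-preserving

Lossless test: (ABD)⁺ = {ABDFH}, which is a superkey of neither fragment — lossy.
Dependency preservation: the restricted closure of {G} across the fragments never reaches {E}, so G → E cannot be enforced without a join — not preserved.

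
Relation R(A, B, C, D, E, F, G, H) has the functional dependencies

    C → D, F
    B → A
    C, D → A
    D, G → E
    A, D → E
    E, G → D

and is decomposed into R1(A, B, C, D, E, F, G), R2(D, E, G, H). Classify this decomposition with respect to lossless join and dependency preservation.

Lossless test: (D, E, G)⁺ = {D, E, G}, which is a superkey of neither fragment — lossy.
Dependency preservation: every FD's attributes lie within a single fragment, so each can be enforced locally — preserved.

lossy but dependency-preserving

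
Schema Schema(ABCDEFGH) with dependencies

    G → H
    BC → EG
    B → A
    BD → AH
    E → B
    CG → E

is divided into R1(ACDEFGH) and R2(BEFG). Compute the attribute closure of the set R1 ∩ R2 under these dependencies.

R1 ∩ R2 = {EFG}.
G → H applies, adding H
E → B applies, adding B
B → A applies, adding A
Closure: {ABEFGH}.

ABEFGH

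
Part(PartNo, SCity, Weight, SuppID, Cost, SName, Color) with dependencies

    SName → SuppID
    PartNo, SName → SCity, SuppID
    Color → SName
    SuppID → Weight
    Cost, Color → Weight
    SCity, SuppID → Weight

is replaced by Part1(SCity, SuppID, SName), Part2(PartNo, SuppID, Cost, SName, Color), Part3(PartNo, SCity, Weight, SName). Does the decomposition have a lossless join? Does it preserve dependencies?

Lossless test (chase): Rows 1 and 3 agree on SName; apply SName→SuppID and equate their SuppID entries. Rows 2 and 3 agree on PartNo, SName; apply PartNo, SName→SCity, SuppID and equate their SCity, SuppID entries. Rows 1 and 2 agree on SuppID; apply SuppID→Weight and equate their Weight entries. Rows 1 and 3 agree on SuppID; apply SuppID→Weight and equate their Weight entries. Row 2 is now all distinguished symbols — the join is lossless.
Dependency preservation: the restricted closure of {SuppID} across the fragments never reaches {Weight}, so SuppID → Weight cannot be enforced without a join — not preserved.

lossless but not dependency-preserving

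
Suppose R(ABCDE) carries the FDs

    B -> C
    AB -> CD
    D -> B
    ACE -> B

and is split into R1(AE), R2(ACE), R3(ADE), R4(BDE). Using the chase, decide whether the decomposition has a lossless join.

Chase test. Columns are ABCDE; row i has aⱼ where attribute j ∈ Ri, else bᵢⱼ.
Initial tableau (one row per fragment):
  row 1: a1 b12 b13 b14 a5
  row 2: a1 b22 a3 b24 a5
  row 3: a1 b32 b33 a4 a5
  row 4: b41 a2 b43 a4 a5
Rows 3 and 4 agree on D; apply D→B and equate their B entries.
Rows 3 and 4 agree on B; apply B→C and equate their C entries.
No row becomes fully distinguished — the join is lossy.

No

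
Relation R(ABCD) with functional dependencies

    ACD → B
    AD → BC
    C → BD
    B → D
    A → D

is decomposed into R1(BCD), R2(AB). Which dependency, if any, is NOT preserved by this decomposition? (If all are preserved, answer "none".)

AD → BC

Check AD → BC: no single fragment contains all of {ABCD}, and the restricted closure of {AD} across the fragments never reaches {BC}.
ACD → B is preserved.
C → BD is preserved.
B → D is preserved.
A → D is preserved.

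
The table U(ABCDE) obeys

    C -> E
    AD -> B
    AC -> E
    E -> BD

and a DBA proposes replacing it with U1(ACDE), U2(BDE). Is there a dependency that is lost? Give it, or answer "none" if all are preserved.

AD -> B

Check AD → B: no single fragment contains all of {ABD}, and the restricted closure of {AD} across the fragments never reaches {B}.
C → E is preserved.
AC → E is preserved.
E → BD is preserved.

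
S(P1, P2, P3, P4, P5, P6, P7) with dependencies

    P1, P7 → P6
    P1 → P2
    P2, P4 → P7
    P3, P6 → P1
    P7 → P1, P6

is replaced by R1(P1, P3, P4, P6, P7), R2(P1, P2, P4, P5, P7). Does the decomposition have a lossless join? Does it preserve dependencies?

Lossless test: (P1, P4, P7)⁺ = {P1, P2, P4, P6, P7}, which is a superkey of neither fragment — lossy.
Dependency preservation: every FD's attributes lie within a single fragment, so each can be enforced locally — preserved.

lossy but dependency-preserving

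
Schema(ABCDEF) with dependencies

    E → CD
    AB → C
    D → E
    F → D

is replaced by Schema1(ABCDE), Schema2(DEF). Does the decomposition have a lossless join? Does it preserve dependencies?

Lossless test: (DE)⁺ = {CDE}, which is a superkey of neither fragment — lossy.
Dependency preservation: every FD's attributes lie within a single fragment, so each can be enforced locally — preserved.

lossy but dependency-preserving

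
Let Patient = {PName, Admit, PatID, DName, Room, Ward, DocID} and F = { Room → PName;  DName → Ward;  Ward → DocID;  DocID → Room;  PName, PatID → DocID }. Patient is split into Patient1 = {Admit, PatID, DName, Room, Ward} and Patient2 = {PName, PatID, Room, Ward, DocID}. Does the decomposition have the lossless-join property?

Common attributes: Patient1 ∩ Patient2 = {PatID, Room, Ward}.
Closure of {PatID, Room, Ward}: Room → PName applies, adding PName; Ward → DocID applies, adding DocID. So (PatID, Room, Ward)⁺ = {PName, PatID, Room, Ward, DocID}.
This closure contains every attribute of Patient2, so Patient1 ∩ Patient2 → Patient2. The join is lossless.

Yes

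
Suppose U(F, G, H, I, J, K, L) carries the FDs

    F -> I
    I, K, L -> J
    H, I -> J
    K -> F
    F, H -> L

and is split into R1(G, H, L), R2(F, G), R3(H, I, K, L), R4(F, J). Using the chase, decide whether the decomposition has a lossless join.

No

Chase test. Columns are F, G, H, I, J, K, L; row i has aⱼ where attribute j ∈ Ri, else bᵢⱼ.
Initial tableau (one row per fragment):
  row 1: b11 a2 a3 b14 b15 b16 a7
  row 2: a1 a2 b23 b24 b25 b26 b27
  row 3: b31 b32 a3 a4 b35 a6 a7
  row 4: a1 b42 b43 b44 a5 b46 b47
Rows 2 and 4 agree on F; apply F→I and equate their I entries.
No row becomes fully distinguished — the join is lossy.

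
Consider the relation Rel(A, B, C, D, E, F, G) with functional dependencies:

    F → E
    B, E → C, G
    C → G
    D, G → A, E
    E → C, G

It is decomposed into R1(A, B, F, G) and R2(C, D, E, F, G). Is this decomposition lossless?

No

Common attributes: R1 ∩ R2 = {F, G}.
Closure of {F, G}: F → E applies, adding E; E → C, G applies, adding C. So (F, G)⁺ = {C, E, F, G}.
The closure contains neither all of R1 = {A, B, F, G} nor all of R2 = {C, D, E, F, G}, so the common attributes are not a superkey of either fragment. The join is lossy.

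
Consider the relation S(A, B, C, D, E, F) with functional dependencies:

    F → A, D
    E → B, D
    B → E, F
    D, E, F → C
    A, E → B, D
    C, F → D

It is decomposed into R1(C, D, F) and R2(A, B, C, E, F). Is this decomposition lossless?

Common attributes: R1 ∩ R2 = {C, F}.
Closure of {C, F}: F → A, D applies, adding A, D. So (C, F)⁺ = {A, C, D, F}.
This closure contains every attribute of R1, so R1 ∩ R2 → R1. The join is lossless.

Yes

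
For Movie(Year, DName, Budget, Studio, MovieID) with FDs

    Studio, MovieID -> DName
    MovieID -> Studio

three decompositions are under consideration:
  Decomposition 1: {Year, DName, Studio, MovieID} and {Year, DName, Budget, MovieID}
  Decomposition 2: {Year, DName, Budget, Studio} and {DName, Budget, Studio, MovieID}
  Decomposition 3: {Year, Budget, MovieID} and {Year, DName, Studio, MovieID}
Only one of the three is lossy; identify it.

Decomposition 2

Decomposition 1: common = {Year, DName, MovieID}, closure = {Year, DName, Studio, MovieID} → lossless.
Decomposition 2: common = {DName, Budget, Studio}, closure = {DName, Budget, Studio} → lossy.
Decomposition 3: common = {Year, MovieID}, closure = {Year, DName, Studio, MovieID} → lossless.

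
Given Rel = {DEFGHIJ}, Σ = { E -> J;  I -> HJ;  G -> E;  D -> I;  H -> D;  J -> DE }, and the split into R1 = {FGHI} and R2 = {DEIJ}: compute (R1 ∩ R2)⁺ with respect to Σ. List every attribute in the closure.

DEHIJ

R1 ∩ R2 = {I}.
I → HJ applies, adding HJ
H → D applies, adding D
J → DE applies, adding E
Closure: {DEHIJ}.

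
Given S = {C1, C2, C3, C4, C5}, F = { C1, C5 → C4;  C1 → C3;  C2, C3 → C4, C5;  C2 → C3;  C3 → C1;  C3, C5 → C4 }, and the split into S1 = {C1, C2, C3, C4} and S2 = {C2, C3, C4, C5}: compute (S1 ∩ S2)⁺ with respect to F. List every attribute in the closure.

S1 ∩ S2 = {C2, C3, C4}.
C2, C3 → C4, C5 applies, adding C5
C3 → C1 applies, adding C1
Closure: {C1, C2, C3, C4, C5}.

C1, C2, C3, C4, C5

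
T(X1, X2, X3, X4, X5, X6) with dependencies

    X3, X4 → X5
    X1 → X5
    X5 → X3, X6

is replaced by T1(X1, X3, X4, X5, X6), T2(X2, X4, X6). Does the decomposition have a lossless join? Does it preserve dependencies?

Lossless test: (X4, X6)⁺ = {X4, X6}, which is a superkey of neither fragment — lossy.
Dependency preservation: every FD's attributes lie within a single fragment, so each can be enforced locally — preserved.

lossy but dependency-preserving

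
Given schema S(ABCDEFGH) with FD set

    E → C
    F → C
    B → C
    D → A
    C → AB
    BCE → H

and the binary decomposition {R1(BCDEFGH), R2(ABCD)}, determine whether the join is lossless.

Common attributes: R1 ∩ R2 = {BCD}.
Closure of {BCD}: D → A applies, adding A. So (BCD)⁺ = {ABCD}.
This closure contains every attribute of R2, so R1 ∩ R2 → R2. The join is lossless.

Yes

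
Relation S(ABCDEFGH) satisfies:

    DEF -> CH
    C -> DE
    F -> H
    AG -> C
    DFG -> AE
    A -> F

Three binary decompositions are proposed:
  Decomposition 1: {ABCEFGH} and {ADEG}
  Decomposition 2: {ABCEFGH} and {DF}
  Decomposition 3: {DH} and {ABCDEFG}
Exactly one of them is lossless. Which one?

Decomposition 1: common = {AEG}, closure = {ACDEFGH} → lossless.
Decomposition 2: common = {F}, closure = {FH} → lossy.
Decomposition 3: common = {D}, closure = {D} → lossy.

Decomposition 1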